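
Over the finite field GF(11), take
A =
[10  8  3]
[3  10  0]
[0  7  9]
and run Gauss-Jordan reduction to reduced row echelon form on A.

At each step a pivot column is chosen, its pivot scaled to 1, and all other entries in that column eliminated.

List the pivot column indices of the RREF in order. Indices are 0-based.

pivot columns: 0, 1, 2

pivot(0,0)=10: scale R0 → (1, 3, 8)
  clear (1,0): R1 −= (3)R0 → (0, 1, 9)
pivot(1,1)=1: scale R1 → (0, 1, 9)
  clear (0,1): R0 −= (3)R1 → (1, 0, 3)
  clear (2,1): R2 −= (7)R1 → (0, 0, 1)
pivot(2,2)=1: scale R2 → (0, 0, 1)
  clear (0,2): R0 −= (3)R2 → (1, 0, 0)
  clear (1,2): R1 −= (9)R2 → (0, 1, 0)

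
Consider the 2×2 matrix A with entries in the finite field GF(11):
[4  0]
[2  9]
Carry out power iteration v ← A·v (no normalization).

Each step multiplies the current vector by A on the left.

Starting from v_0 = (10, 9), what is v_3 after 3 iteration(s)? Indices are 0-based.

v_3 = (2, 3)

v_0 = (10, 9).
v_1 = A·v_0 = (7, 2).
v_2 = A·v_1 = (6, 10).
v_3 = A·v_2 = (2, 3).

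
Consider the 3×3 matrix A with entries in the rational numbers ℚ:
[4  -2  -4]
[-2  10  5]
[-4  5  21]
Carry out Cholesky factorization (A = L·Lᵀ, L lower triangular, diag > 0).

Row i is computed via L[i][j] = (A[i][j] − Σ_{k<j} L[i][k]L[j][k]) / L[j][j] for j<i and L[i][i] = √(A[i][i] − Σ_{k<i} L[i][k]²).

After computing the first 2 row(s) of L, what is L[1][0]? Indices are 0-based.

L[1][0] = -1

Step 1: L[0][0] = √(4) = 2.
  L[1][0] = (-2) / L[0][0] = -1.
Step 2: L[1][1] = √(9) = 3.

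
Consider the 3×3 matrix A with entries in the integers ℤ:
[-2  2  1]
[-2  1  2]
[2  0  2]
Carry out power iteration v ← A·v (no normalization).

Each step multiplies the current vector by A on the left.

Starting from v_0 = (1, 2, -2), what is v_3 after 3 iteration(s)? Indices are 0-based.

v_0 = (1, 2, -2).
v_1 = A·v_0 = (0, -4, -2).
v_2 = A·v_1 = (-10, -8, -4).
v_3 = A·v_2 = (0, 4, -28).

v_3 = (0, 4, -28)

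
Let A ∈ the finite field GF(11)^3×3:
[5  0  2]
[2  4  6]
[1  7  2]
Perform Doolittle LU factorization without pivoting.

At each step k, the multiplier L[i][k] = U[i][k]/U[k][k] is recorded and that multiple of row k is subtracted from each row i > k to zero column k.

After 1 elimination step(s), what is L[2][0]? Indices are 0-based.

L[2][0] = 9

[col 0] pivot 5
  R1 -= 7*R0 → (0, 4, 3)  (L[1][0] := 7)
  R2 -= 9*R0 → (0, 7, 6)  (L[2][0] := 9)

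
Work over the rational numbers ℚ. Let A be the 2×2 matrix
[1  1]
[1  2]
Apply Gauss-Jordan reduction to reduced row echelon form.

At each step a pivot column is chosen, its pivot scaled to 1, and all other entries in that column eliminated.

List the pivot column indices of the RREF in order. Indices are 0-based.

step 1: normalize row 0 (÷1) = (1, 1)
  row 1: subtract 1×row0 = (0, 1)
step 2: normalize row 1 (÷1) = (0, 1)
  row 0: subtract 1×row1 = (1, 0)

pivot columns: 0, 1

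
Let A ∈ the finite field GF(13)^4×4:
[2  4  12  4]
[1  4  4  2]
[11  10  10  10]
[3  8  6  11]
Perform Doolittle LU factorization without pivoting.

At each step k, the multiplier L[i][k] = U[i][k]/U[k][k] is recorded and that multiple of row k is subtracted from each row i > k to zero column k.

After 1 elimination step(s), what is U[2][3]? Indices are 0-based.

k=0: U[0][0]=2
  eliminate (1,0): mult=7, new row 1: (0, 2, 11, 0); set L[1][0]=7
  eliminate (2,0): mult=12, new row 2: (0, 1, 9, 1); set L[2][0]=12
  eliminate (3,0): mult=8, new row 3: (0, 2, 1, 5); set L[3][0]=8

U[2][3] = 1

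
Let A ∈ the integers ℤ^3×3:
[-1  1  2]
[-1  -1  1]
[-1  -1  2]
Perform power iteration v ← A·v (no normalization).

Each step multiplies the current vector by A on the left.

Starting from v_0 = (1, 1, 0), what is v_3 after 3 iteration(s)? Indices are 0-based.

v_0 = (1, 1, 0).
v_1 = A·v_0 = (0, -2, -2).
v_2 = A·v_1 = (-6, 0, -2).
v_3 = A·v_2 = (2, 4, 2).

v_3 = (2, 4, 2)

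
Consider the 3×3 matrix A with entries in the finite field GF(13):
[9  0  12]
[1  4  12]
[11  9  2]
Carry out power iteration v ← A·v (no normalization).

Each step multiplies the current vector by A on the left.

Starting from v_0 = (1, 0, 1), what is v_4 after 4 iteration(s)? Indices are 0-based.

v_0 = (1, 0, 1).
v_1 = A·v_0 = (8, 0, 0).
v_2 = A·v_1 = (7, 8, 10).
v_3 = A·v_2 = (1, 3, 0).
v_4 = A·v_3 = (9, 0, 12).

v_4 = (9, 0, 12)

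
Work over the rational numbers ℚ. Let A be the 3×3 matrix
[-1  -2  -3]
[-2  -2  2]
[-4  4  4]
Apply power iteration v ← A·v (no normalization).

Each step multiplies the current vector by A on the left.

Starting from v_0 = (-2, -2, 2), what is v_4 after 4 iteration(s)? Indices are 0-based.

v_4 = (-1808, 768, 3712)

v_0 = (-2, -2, 2).
v_1 = A·v_0 = (0, 12, 8).
v_2 = A·v_1 = (-48, -8, 80).
v_3 = A·v_2 = (-176, 272, 480).
v_4 = A·v_3 = (-1808, 768, 3712).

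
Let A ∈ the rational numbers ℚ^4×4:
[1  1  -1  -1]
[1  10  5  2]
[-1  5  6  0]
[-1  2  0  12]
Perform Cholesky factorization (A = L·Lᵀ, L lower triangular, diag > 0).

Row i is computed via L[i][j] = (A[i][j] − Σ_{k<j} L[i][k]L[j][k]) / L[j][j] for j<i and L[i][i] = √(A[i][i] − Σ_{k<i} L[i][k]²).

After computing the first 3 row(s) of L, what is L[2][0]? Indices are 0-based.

L[2][0] = -1

Step 1: L[0][0] = √(1) = 1.
  L[1][0] = (1) / L[0][0] = 1.
Step 2: L[1][1] = √(9) = 3.
  L[2][0] = (-1) / L[0][0] = -1.
  L[2][1] = (6) / L[1][1] = 2.
Step 3: L[2][2] = √(1) = 1.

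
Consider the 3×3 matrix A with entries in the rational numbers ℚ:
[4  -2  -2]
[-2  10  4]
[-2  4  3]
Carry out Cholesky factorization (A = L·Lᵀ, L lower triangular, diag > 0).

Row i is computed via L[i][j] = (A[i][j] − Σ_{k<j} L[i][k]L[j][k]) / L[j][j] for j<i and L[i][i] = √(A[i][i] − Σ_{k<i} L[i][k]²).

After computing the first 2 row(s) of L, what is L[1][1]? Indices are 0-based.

L[1][1] = 3

Step 1: L[0][0] = √(4) = 2.
  L[1][0] = (-2) / L[0][0] = -1.
Step 2: L[1][1] = √(9) = 3.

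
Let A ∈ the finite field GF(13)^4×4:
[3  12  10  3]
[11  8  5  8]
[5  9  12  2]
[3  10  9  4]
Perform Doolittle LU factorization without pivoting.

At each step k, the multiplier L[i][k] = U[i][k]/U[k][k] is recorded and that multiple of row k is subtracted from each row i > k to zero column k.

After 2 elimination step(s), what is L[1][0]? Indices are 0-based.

L[1][0] = 8

Step 1: pivot at (0,0) is 3.
  row1 ← row1 − (8)·row0  ⇒  L[1][0]=8, U row1=(0, 3, 3, 10)
  row2 ← row2 − (6)·row0  ⇒  L[2][0]=6, U row2=(0, 2, 4, 10)
  row3 ← row3 − (1)·row0  ⇒  L[3][0]=1, U row3=(0, 11, 12, 1)
Step 2: pivot at (1,1) is 3.
  row2 ← row2 − (5)·row1  ⇒  L[2][1]=5, U row2=(0, 0, 2, 12)
  row3 ← row3 − (8)·row1  ⇒  L[3][1]=8, U row3=(0, 0, 1, 12)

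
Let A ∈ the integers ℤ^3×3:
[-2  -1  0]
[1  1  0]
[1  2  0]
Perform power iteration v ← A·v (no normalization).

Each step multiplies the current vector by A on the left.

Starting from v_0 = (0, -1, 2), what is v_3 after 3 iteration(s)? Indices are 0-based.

v_0 = (0, -1, 2).
v_1 = A·v_0 = (1, -1, -2).
v_2 = A·v_1 = (-1, 0, -1).
v_3 = A·v_2 = (2, -1, -1).

v_3 = (2, -1, -1)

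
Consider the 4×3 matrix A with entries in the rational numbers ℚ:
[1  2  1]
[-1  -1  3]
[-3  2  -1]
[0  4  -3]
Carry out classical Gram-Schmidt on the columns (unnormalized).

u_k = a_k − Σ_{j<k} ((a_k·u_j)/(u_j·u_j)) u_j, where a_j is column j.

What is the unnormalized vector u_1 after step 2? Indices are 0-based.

Step 1: u_0 = a_0 = (1, -1, -3, 0).
Step 2: u_1 = a_1 − (-3/11)·u_0 = (25/11, -14/11, 13/11, 4).

u_1 = (25/11, -14/11, 13/11, 4)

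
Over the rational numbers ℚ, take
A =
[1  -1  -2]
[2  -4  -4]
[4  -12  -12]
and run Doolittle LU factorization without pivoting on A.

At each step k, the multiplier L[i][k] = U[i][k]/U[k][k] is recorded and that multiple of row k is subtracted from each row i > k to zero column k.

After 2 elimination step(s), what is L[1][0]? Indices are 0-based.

L[1][0] = 2

k=0: U[0][0]=1
  eliminate (1,0): mult=2, new row 1: (0, -2, 0); set L[1][0]=2
  eliminate (2,0): mult=4, new row 2: (0, -8, -4); set L[2][0]=4
k=1: U[1][1]=-2
  eliminate (2,1): mult=4, new row 2: (0, 0, -4); set L[2][1]=4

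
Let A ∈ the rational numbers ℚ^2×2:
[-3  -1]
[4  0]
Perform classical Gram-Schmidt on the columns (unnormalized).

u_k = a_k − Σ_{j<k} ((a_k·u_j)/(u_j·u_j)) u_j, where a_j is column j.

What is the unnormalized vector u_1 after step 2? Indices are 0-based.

u_1 = (-16/25, -12/25)

Step 1: u_0 = a_0 = (-3, 4).
Step 2: u_1 = a_1 − (3/25)·u_0 = (-16/25, -12/25).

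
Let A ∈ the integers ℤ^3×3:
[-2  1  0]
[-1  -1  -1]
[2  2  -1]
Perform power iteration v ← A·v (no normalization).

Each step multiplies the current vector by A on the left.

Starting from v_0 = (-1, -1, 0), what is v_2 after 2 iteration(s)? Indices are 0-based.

v_0 = (-1, -1, 0).
v_1 = A·v_0 = (1, 2, -4).
v_2 = A·v_1 = (0, 1, 10).

v_2 = (0, 1, 10)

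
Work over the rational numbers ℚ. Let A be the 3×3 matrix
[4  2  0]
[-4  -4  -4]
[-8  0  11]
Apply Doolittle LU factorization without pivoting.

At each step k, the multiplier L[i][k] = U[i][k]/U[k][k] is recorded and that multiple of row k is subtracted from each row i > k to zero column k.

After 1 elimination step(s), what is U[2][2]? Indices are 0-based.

Step 1: pivot at (0,0) is 4.
  row1 ← row1 − (-1)·row0  ⇒  L[1][0]=-1, U row1=(0, -2, -4)
  row2 ← row2 − (-2)·row0  ⇒  L[2][0]=-2, U row2=(0, 4, 11)

U[2][2] = 11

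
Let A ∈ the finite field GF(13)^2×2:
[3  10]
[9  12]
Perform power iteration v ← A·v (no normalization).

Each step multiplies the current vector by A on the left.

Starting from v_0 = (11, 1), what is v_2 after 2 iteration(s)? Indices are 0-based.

v_0 = (11, 1).
v_1 = A·v_0 = (4, 7).
v_2 = A·v_1 = (4, 3).

v_2 = (4, 3)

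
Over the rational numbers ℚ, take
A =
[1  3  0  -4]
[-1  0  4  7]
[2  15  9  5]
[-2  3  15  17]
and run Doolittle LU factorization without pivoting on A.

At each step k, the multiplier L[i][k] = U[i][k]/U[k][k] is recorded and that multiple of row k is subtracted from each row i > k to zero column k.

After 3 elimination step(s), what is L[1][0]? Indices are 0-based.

Step 1: pivot at (0,0) is 1.
  row1 ← row1 − (-1)·row0  ⇒  L[1][0]=-1, U row1=(0, 3, 4, 3)
  row2 ← row2 − (2)·row0  ⇒  L[2][0]=2, U row2=(0, 9, 9, 13)
  row3 ← row3 − (-2)·row0  ⇒  L[3][0]=-2, U row3=(0, 9, 15, 9)
Step 2: pivot at (1,1) is 3.
  row2 ← row2 − (3)·row1  ⇒  L[2][1]=3, U row2=(0, 0, -3, 4)
  row3 ← row3 − (3)·row1  ⇒  L[3][1]=3, U row3=(0, 0, 3, 0)
Step 3: pivot at (2,2) is -3.
  row3 ← row3 − (-1)·row2  ⇒  L[3][2]=-1, U row3=(0, 0, 0, 4)

L[1][0] = -1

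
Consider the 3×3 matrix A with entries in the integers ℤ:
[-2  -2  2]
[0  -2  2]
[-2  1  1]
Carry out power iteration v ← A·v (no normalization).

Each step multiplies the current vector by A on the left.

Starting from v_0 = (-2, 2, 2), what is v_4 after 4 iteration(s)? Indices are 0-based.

v_4 = (160, 64, 64)

v_0 = (-2, 2, 2).
v_1 = A·v_0 = (4, 0, 8).
v_2 = A·v_1 = (8, 16, 0).
v_3 = A·v_2 = (-48, -32, 0).
v_4 = A·v_3 = (160, 64, 64).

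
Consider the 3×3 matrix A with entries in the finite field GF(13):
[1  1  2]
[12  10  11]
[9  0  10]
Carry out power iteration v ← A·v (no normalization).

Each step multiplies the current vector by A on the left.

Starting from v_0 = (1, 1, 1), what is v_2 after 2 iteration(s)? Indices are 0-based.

v_0 = (1, 1, 1).
v_1 = A·v_0 = (4, 7, 6).
v_2 = A·v_1 = (10, 2, 5).

v_2 = (10, 2, 5)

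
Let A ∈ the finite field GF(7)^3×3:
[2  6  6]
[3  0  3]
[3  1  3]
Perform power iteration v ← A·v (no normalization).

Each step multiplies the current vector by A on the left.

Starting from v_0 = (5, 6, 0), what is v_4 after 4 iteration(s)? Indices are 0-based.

v_4 = (0, 1, 5)

v_0 = (5, 6, 0).
v_1 = A·v_0 = (4, 1, 0).
v_2 = A·v_1 = (0, 5, 6).
v_3 = A·v_2 = (3, 4, 2).
v_4 = A·v_3 = (0, 1, 5).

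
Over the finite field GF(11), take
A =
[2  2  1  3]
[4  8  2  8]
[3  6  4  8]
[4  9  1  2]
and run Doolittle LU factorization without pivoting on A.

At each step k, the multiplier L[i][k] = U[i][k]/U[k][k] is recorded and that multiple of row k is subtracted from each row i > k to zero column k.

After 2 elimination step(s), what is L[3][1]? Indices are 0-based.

L[3][1] = 4

[col 0] pivot 2
  R1 -= 2*R0 → (0, 4, 0, 2)  (L[1][0] := 2)
  R2 -= 7*R0 → (0, 3, 8, 9)  (L[2][0] := 7)
  R3 -= 2*R0 → (0, 5, 10, 7)  (L[3][0] := 2)
[col 1] pivot 4
  R2 -= 9*R1 → (0, 0, 8, 2)  (L[2][1] := 9)
  R3 -= 4*R1 → (0, 0, 10, 10)  (L[3][1] := 4)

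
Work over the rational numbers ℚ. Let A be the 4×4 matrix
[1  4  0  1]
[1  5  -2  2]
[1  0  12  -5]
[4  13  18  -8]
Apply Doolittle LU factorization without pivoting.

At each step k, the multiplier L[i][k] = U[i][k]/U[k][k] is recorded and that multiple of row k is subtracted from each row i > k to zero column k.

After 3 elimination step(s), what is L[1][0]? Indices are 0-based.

[col 0] pivot 1
  R1 -= 1*R0 → (0, 1, -2, 1)  (L[1][0] := 1)
  R2 -= 1*R0 → (0, -4, 12, -6)  (L[2][0] := 1)
  R3 -= 4*R0 → (0, -3, 18, -12)  (L[3][0] := 4)
[col 1] pivot 1
  R2 -= -4*R1 → (0, 0, 4, -2)  (L[2][1] := -4)
  R3 -= -3*R1 → (0, 0, 12, -9)  (L[3][1] := -3)
[col 2] pivot 4
  R3 -= 3*R2 → (0, 0, 0, -3)  (L[3][2] := 3)

L[1][0] = 1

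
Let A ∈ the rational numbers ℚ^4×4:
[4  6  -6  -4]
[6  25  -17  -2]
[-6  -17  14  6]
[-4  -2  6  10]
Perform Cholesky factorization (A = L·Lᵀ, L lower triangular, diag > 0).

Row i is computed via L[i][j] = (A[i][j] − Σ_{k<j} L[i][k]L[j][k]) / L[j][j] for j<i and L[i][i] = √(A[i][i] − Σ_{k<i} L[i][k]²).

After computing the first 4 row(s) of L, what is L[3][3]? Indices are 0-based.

Step 1: L[0][0] = √(4) = 2.
  L[1][0] = (6) / L[0][0] = 3.
Step 2: L[1][1] = √(16) = 4.
  L[2][0] = (-6) / L[0][0] = -3.
  L[2][1] = (-8) / L[1][1] = -2.
Step 3: L[2][2] = √(1) = 1.
  L[3][0] = (-4) / L[0][0] = -2.
  L[3][1] = (4) / L[1][1] = 1.
  L[3][2] = (2) / L[2][2] = 2.
Step 4: L[3][3] = √(1) = 1.

L[3][3] = 1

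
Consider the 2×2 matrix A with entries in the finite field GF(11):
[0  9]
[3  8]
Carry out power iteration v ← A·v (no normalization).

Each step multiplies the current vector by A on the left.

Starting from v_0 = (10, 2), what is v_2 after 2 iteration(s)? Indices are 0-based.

v_0 = (10, 2).
v_1 = A·v_0 = (7, 2).
v_2 = A·v_1 = (7, 4).

v_2 = (7, 4)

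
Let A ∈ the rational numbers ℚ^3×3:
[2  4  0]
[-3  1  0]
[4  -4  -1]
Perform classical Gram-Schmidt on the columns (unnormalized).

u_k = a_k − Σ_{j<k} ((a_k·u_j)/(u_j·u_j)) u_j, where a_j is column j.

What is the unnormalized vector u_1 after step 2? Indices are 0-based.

Step 1: u_0 = a_0 = (2, -3, 4).
Step 2: u_1 = a_1 − (-11/29)·u_0 = (138/29, -4/29, -72/29).

u_1 = (138/29, -4/29, -72/29)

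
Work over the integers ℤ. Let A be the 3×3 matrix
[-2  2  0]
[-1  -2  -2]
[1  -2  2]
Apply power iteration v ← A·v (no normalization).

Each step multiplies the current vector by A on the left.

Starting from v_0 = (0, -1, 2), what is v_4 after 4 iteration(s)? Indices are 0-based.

v_0 = (0, -1, 2).
v_1 = A·v_0 = (-2, -2, 6).
v_2 = A·v_1 = (0, -6, 14).
v_3 = A·v_2 = (-12, -16, 40).
v_4 = A·v_3 = (-8, -36, 100).

v_4 = (-8, -36, 100)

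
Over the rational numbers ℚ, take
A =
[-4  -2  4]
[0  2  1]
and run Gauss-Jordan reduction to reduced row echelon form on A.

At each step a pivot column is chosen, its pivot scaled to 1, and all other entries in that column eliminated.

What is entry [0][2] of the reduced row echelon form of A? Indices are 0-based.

M[0][2] = -5/4

pivot(0,0)=-4: scale R0 → (1, 1/2, -1)
pivot(1,1)=2: scale R1 → (0, 1, 1/2)
  clear (0,1): R0 −= (1/2)R1 → (1, 0, -5/4)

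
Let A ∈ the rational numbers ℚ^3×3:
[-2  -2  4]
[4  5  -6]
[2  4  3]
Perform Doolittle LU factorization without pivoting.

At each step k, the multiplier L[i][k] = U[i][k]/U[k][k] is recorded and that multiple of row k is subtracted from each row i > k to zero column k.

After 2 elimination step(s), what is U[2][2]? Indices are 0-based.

U[2][2] = 3

[col 0] pivot -2
  R1 -= -2*R0 → (0, 1, 2)  (L[1][0] := -2)
  R2 -= -1*R0 → (0, 2, 7)  (L[2][0] := -1)
[col 1] pivot 1
  R2 -= 2*R1 → (0, 0, 3)  (L[2][1] := 2)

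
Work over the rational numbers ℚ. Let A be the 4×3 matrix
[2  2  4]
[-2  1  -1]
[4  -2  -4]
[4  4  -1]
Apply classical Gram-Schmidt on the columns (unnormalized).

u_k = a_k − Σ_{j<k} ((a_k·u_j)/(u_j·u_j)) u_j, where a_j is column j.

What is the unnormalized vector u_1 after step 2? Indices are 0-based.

u_1 = (3/2, 3/2, -3, 3)

Step 1: u_0 = a_0 = (2, -2, 4, 4).
Step 2: u_1 = a_1 − (1/4)·u_0 = (3/2, 3/2, -3, 3).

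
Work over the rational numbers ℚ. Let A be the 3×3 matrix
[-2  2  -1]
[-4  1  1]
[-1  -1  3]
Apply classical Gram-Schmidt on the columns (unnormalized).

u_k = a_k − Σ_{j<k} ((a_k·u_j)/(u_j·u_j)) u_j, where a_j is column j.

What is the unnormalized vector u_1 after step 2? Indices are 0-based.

Step 1: u_0 = a_0 = (-2, -4, -1).
Step 2: u_1 = a_1 − (-1/3)·u_0 = (4/3, -1/3, -4/3).

u_1 = (4/3, -1/3, -4/3)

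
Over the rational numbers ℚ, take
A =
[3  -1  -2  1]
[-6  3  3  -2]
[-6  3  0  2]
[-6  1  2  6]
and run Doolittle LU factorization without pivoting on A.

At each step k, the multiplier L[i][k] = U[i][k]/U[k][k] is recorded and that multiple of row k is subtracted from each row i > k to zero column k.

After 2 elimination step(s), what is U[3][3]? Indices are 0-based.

Step 1: pivot at (0,0) is 3.
  row1 ← row1 − (-2)·row0  ⇒  L[1][0]=-2, U row1=(0, 1, -1, 0)
  row2 ← row2 − (-2)·row0  ⇒  L[2][0]=-2, U row2=(0, 1, -4, 4)
  row3 ← row3 − (-2)·row0  ⇒  L[3][0]=-2, U row3=(0, -1, -2, 8)
Step 2: pivot at (1,1) is 1.
  row2 ← row2 − (1)·row1  ⇒  L[2][1]=1, U row2=(0, 0, -3, 4)
  row3 ← row3 − (-1)·row1  ⇒  L[3][1]=-1, U row3=(0, 0, -3, 8)

U[3][3] = 8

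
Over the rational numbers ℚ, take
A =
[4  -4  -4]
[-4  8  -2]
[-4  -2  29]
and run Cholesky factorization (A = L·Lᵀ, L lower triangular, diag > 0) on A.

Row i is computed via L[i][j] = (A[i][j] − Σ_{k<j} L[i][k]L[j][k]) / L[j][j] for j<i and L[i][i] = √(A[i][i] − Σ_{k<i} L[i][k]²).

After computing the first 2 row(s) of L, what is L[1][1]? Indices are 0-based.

Step 1: L[0][0] = √(4) = 2.
  L[1][0] = (-4) / L[0][0] = -2.
Step 2: L[1][1] = √(4) = 2.

L[1][1] = 2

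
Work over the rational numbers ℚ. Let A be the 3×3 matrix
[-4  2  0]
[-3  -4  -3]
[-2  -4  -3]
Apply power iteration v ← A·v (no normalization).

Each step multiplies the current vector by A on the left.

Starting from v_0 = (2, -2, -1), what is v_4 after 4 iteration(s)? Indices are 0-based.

v_0 = (2, -2, -1).
v_1 = A·v_0 = (-12, 5, 7).
v_2 = A·v_1 = (58, -5, -17).
v_3 = A·v_2 = (-242, -103, -45).
v_4 = A·v_3 = (762, 1273, 1031).

v_4 = (762, 1273, 1031)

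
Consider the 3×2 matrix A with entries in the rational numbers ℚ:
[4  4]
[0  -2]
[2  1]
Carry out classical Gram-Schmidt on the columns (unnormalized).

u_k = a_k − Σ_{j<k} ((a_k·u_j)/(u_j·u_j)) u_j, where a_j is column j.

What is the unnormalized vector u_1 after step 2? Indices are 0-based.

Step 1: u_0 = a_0 = (4, 0, 2).
Step 2: u_1 = a_1 − (9/10)·u_0 = (2/5, -2, -4/5).

u_1 = (2/5, -2, -4/5)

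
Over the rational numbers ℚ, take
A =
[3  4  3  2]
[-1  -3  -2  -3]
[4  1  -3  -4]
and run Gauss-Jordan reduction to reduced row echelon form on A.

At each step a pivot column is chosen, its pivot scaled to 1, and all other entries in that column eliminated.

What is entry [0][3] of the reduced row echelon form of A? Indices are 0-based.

M[0][3] = -27/22

step 1: normalize row 0 (÷3) = (1, 4/3, 1, 2/3)
  row 1: subtract -1×row0 = (0, -5/3, -1, -7/3)
  row 2: subtract 4×row0 = (0, -13/3, -7, -20/3)
step 2: normalize row 1 (÷-5/3) = (0, 1, 3/5, 7/5)
  row 0: subtract 4/3×row1 = (1, 0, 1/5, -6/5)
  row 2: subtract -13/3×row1 = (0, 0, -22/5, -3/5)
step 3: normalize row 2 (÷-22/5) = (0, 0, 1, 3/22)
  row 0: subtract 1/5×row2 = (1, 0, 0, -27/22)
  row 1: subtract 3/5×row2 = (0, 1, 0, 29/22)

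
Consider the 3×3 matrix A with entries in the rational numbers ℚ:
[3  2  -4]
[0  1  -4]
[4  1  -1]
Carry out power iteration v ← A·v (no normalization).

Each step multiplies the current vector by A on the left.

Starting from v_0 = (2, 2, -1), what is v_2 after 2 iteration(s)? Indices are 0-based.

v_0 = (2, 2, -1).
v_1 = A·v_0 = (14, 6, 11).
v_2 = A·v_1 = (10, -38, 51).

v_2 = (10, -38, 51)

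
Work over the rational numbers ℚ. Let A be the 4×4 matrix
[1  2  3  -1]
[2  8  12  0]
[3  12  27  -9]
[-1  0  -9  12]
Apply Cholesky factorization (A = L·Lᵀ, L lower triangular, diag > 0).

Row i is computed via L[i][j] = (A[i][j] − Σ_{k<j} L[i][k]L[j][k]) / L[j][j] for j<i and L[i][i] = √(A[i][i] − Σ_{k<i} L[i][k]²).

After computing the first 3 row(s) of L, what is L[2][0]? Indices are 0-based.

L[2][0] = 3

Step 1: L[0][0] = √(1) = 1.
  L[1][0] = (2) / L[0][0] = 2.
Step 2: L[1][1] = √(4) = 2.
  L[2][0] = (3) / L[0][0] = 3.
  L[2][1] = (6) / L[1][1] = 3.
Step 3: L[2][2] = √(9) = 3.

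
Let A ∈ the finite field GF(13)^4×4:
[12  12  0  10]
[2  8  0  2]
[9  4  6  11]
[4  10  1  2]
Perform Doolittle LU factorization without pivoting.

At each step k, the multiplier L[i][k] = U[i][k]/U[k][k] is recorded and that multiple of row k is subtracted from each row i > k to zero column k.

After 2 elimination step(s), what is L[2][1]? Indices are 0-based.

[col 0] pivot 12
  R1 -= 11*R0 → (0, 6, 0, 9)  (L[1][0] := 11)
  R2 -= 4*R0 → (0, 8, 6, 10)  (L[2][0] := 4)
  R3 -= 9*R0 → (0, 6, 1, 3)  (L[3][0] := 9)
[col 1] pivot 6
  R2 -= 10*R1 → (0, 0, 6, 11)  (L[2][1] := 10)
  R3 -= 1*R1 → (0, 0, 1, 7)  (L[3][1] := 1)

L[2][1] = 10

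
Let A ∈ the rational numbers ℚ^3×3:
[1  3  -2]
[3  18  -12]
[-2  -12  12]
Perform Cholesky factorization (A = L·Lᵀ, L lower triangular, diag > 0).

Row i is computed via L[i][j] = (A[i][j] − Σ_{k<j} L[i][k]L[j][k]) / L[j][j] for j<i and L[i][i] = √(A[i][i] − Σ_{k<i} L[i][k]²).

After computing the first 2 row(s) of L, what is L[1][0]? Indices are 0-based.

Step 1: L[0][0] = √(1) = 1.
  L[1][0] = (3) / L[0][0] = 3.
Step 2: L[1][1] = √(9) = 3.

L[1][0] = 3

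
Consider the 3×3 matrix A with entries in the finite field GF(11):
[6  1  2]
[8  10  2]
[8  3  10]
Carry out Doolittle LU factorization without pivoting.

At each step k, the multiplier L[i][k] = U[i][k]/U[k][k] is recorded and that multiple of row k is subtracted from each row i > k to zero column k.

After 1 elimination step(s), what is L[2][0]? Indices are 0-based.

L[2][0] = 5

Step 1: pivot at (0,0) is 6.
  row1 ← row1 − (5)·row0  ⇒  L[1][0]=5, U row1=(0, 5, 3)
  row2 ← row2 − (5)·row0  ⇒  L[2][0]=5, U row2=(0, 9, 0)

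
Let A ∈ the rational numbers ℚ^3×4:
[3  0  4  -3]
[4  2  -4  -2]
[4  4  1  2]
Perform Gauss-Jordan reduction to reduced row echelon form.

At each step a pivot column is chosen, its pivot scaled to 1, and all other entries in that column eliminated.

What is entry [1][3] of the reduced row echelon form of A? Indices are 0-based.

M[1][3] = 71/43

pivot(0,0)=3: scale R0 → (1, 0, 4/3, -1)
  clear (1,0): R1 −= (4)R0 → (0, 2, -28/3, 2)
  clear (2,0): R2 −= (4)R0 → (0, 4, -13/3, 6)
pivot(1,1)=2: scale R1 → (0, 1, -14/3, 1)
  clear (2,1): R2 −= (4)R1 → (0, 0, 43/3, 2)
pivot(2,2)=43/3: scale R2 → (0, 0, 1, 6/43)
  clear (0,2): R0 −= (4/3)R2 → (1, 0, 0, -51/43)
  clear (1,2): R1 −= (-14/3)R2 → (0, 1, 0, 71/43)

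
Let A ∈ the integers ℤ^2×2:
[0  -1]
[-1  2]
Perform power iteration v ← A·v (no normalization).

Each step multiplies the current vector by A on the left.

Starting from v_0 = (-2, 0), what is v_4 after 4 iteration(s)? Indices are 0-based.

v_0 = (-2, 0).
v_1 = A·v_0 = (0, 2).
v_2 = A·v_1 = (-2, 4).
v_3 = A·v_2 = (-4, 10).
v_4 = A·v_3 = (-10, 24).

v_4 = (-10, 24)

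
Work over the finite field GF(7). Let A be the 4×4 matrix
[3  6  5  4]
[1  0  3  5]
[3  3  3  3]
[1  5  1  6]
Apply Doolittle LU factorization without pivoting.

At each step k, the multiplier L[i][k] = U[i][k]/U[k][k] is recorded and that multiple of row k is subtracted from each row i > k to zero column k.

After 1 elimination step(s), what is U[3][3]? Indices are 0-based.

[col 0] pivot 3
  R1 -= 5*R0 → (0, 5, 6, 6)  (L[1][0] := 5)
  R2 -= 1*R0 → (0, 4, 5, 6)  (L[2][0] := 1)
  R3 -= 5*R0 → (0, 3, 4, 0)  (L[3][0] := 5)

U[3][3] = 0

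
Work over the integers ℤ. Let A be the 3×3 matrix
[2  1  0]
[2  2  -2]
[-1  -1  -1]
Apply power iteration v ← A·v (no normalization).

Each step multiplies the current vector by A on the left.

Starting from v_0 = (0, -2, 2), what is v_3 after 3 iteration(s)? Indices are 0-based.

v_3 = (-44, -84, 22)

v_0 = (0, -2, 2).
v_1 = A·v_0 = (-2, -8, 0).
v_2 = A·v_1 = (-12, -20, 10).
v_3 = A·v_2 = (-44, -84, 22).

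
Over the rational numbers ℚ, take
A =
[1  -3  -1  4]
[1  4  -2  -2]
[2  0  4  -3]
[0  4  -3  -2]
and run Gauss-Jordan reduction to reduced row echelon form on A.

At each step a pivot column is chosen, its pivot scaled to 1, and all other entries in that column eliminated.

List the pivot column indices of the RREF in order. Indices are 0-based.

[1] R0 /= 1  ⇒  (1, -3, -1, 4)
     R1 -= 1·R0  ⇒  (0, 7, -1, -6)
     R2 -= 2·R0  ⇒  (0, 6, 6, -11)
[2] R1 /= 7  ⇒  (0, 1, -1/7, -6/7)
     R0 -= -3·R1  ⇒  (1, 0, -10/7, 10/7)
     R2 -= 6·R1  ⇒  (0, 0, 48/7, -41/7)
     R3 -= 4·R1  ⇒  (0, 0, -17/7, 10/7)
[3] R2 /= 48/7  ⇒  (0, 0, 1, -41/48)
     R0 -= -10/7·R2  ⇒  (1, 0, 0, 5/24)
     R1 -= -1/7·R2  ⇒  (0, 1, 0, -47/48)
     R3 -= -17/7·R2  ⇒  (0, 0, 0, -31/48)
[4] R3 /= -31/48  ⇒  (0, 0, 0, 1)
     R0 -= 5/24·R3  ⇒  (1, 0, 0, 0)
     R1 -= -47/48·R3  ⇒  (0, 1, 0, 0)
     R2 -= -41/48·R3  ⇒  (0, 0, 1, 0)

pivot columns: 0, 1, 2, 3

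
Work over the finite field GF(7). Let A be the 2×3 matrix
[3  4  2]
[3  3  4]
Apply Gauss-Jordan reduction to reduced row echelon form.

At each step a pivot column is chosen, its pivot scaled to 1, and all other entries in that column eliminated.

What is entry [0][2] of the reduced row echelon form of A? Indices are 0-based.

M[0][2] = 1

[1] R0 /= 3  ⇒  (1, 6, 3)
     R1 -= 3·R0  ⇒  (0, 6, 2)
[2] R1 /= 6  ⇒  (0, 1, 5)
     R0 -= 6·R1  ⇒  (1, 0, 1)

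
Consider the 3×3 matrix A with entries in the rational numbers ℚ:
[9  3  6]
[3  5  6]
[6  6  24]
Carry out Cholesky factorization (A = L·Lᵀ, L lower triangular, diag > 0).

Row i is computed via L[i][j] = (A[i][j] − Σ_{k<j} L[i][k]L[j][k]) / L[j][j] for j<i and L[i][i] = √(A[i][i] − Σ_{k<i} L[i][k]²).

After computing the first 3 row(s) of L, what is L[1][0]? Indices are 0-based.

Step 1: L[0][0] = √(9) = 3.
  L[1][0] = (3) / L[0][0] = 1.
Step 2: L[1][1] = √(4) = 2.
  L[2][0] = (6) / L[0][0] = 2.
  L[2][1] = (4) / L[1][1] = 2.
Step 3: L[2][2] = √(16) = 4.

L[1][0] = 1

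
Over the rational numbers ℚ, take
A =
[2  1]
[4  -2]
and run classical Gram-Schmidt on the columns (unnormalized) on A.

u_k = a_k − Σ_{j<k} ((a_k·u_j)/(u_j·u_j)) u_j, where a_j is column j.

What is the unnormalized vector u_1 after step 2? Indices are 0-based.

Step 1: u_0 = a_0 = (2, 4).
Step 2: u_1 = a_1 − (-3/10)·u_0 = (8/5, -4/5).

u_1 = (8/5, -4/5)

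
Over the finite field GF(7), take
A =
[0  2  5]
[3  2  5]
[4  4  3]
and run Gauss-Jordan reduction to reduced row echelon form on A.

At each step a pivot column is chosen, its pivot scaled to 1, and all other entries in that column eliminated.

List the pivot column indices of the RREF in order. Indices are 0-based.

pivot columns: 0, 1

pivot(0,0): swap R0↔R1
pivot(0,0)=3: scale R0 → (1, 3, 4)
  clear (2,0): R2 −= (4)R0 → (0, 6, 1)
pivot(1,1)=2: scale R1 → (0, 1, 6)
  clear (0,1): R0 −= (3)R1 → (1, 0, 0)
  clear (2,1): R2 −= (6)R1 → (0, 0, 0)
col 2: no nonzero at/below row 2; advance.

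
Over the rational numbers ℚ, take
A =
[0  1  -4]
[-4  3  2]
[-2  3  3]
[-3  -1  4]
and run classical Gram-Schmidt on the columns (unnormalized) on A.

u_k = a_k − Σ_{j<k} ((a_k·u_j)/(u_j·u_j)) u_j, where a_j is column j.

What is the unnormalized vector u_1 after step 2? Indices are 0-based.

u_1 = (1, 27/29, 57/29, -74/29)

Step 1: u_0 = a_0 = (0, -4, -2, -3).
Step 2: u_1 = a_1 − (-15/29)·u_0 = (1, 27/29, 57/29, -74/29).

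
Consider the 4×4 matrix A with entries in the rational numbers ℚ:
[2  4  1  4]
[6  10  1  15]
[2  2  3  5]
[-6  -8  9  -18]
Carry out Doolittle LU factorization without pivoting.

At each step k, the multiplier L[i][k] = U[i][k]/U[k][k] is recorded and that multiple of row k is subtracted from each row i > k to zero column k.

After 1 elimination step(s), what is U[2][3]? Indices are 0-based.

k=0: U[0][0]=2
  eliminate (1,0): mult=3, new row 1: (0, -2, -2, 3); set L[1][0]=3
  eliminate (2,0): mult=1, new row 2: (0, -2, 2, 1); set L[2][0]=1
  eliminate (3,0): mult=-3, new row 3: (0, 4, 12, -6); set L[3][0]=-3

U[2][3] = 1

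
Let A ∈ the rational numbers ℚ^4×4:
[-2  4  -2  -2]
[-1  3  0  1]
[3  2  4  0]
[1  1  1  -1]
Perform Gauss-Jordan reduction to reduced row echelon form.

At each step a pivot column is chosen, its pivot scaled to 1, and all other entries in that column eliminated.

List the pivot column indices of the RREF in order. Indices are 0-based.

[1] R0 /= -2  ⇒  (1, -2, 1, 1)
     R1 -= -1·R0  ⇒  (0, 1, 1, 2)
     R2 -= 3·R0  ⇒  (0, 8, 1, -3)
     R3 -= 1·R0  ⇒  (0, 3, 0, -2)
[2] R1 /= 1  ⇒  (0, 1, 1, 2)
     R0 -= -2·R1  ⇒  (1, 0, 3, 5)
     R2 -= 8·R1  ⇒  (0, 0, -7, -19)
     R3 -= 3·R1  ⇒  (0, 0, -3, -8)
[3] R2 /= -7  ⇒  (0, 0, 1, 19/7)
     R0 -= 3·R2  ⇒  (1, 0, 0, -22/7)
     R1 -= 1·R2  ⇒  (0, 1, 0, -5/7)
     R3 -= -3·R2  ⇒  (0, 0, 0, 1/7)
[4] R3 /= 1/7  ⇒  (0, 0, 0, 1)
     R0 -= -22/7·R3  ⇒  (1, 0, 0, 0)
     R1 -= -5/7·R3  ⇒  (0, 1, 0, 0)
     R2 -= 19/7·R3  ⇒  (0, 0, 1, 0)

pivot columns: 0, 1, 2, 3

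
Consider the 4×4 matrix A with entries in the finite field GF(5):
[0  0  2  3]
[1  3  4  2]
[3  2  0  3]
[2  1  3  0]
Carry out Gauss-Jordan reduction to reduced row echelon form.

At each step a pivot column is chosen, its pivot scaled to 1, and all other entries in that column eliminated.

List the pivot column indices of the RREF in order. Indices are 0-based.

pivot columns: 0, 1, 2, 3

step 1: exchange rows 0,1
step 1: normalize row 0 (÷1) = (1, 3, 4, 2)
  row 2: subtract 3×row0 = (0, 3, 3, 2)
  row 3: subtract 2×row0 = (0, 0, 0, 1)
step 2: exchange rows 1,2
step 2: normalize row 1 (÷3) = (0, 1, 1, 4)
  row 0: subtract 3×row1 = (1, 0, 1, 0)
step 3: normalize row 2 (÷2) = (0, 0, 1, 4)
  row 0: subtract 1×row2 = (1, 0, 0, 1)
  row 1: subtract 1×row2 = (0, 1, 0, 0)
step 4: normalize row 3 (÷1) = (0, 0, 0, 1)
  row 0: subtract 1×row3 = (1, 0, 0, 0)
  row 2: subtract 4×row3 = (0, 0, 1, 0)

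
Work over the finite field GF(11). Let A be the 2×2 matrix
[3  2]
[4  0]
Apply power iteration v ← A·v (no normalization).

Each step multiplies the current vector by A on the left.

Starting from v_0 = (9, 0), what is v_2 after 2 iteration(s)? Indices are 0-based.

v_0 = (9, 0).
v_1 = A·v_0 = (5, 3).
v_2 = A·v_1 = (10, 9).

v_2 = (10, 9)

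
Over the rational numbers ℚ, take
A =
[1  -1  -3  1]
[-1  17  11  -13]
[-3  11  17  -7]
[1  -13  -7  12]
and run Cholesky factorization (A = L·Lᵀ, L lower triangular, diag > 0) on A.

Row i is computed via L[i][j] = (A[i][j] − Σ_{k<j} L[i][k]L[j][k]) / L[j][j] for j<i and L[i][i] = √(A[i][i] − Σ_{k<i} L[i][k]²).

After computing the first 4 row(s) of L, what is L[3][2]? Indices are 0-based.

Step 1: L[0][0] = √(1) = 1.
  L[1][0] = (-1) / L[0][0] = -1.
Step 2: L[1][1] = √(16) = 4.
  L[2][0] = (-3) / L[0][0] = -3.
  L[2][1] = (8) / L[1][1] = 2.
Step 3: L[2][2] = √(4) = 2.
  L[3][0] = (1) / L[0][0] = 1.
  L[3][1] = (-12) / L[1][1] = -3.
  L[3][2] = (2) / L[2][2] = 1.
Step 4: L[3][3] = √(1) = 1.

L[3][2] = 1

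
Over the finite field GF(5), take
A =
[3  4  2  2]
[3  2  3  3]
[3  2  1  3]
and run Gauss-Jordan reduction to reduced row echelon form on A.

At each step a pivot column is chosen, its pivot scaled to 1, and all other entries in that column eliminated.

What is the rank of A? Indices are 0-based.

[1] R0 /= 3  ⇒  (1, 3, 4, 4)
     R1 -= 3·R0  ⇒  (0, 3, 1, 1)
     R2 -= 3·R0  ⇒  (0, 3, 4, 1)
[2] R1 /= 3  ⇒  (0, 1, 2, 2)
     R0 -= 3·R1  ⇒  (1, 0, 3, 3)
     R2 -= 3·R1  ⇒  (0, 0, 3, 0)
[3] R2 /= 3  ⇒  (0, 0, 1, 0)
     R0 -= 3·R2  ⇒  (1, 0, 0, 3)
     R1 -= 2·R2  ⇒  (0, 1, 0, 2)

rank = 3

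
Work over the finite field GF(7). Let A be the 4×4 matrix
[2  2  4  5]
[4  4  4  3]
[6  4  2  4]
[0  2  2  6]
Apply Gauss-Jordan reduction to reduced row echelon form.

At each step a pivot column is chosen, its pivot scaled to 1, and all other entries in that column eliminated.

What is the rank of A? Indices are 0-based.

step 1: normalize row 0 (÷2) = (1, 1, 2, 6)
  row 1: subtract 4×row0 = (0, 0, 3, 0)
  row 2: subtract 6×row0 = (0, 5, 4, 3)
step 2: exchange rows 1,2
step 2: normalize row 1 (÷5) = (0, 1, 5, 2)
  row 0: subtract 1×row1 = (1, 0, 4, 4)
  row 3: subtract 2×row1 = (0, 0, 6, 2)
step 3: normalize row 2 (÷3) = (0, 0, 1, 0)
  row 0: subtract 4×row2 = (1, 0, 0, 4)
  row 1: subtract 5×row2 = (0, 1, 0, 2)
  row 3: subtract 6×row2 = (0, 0, 0, 2)
step 4: normalize row 3 (÷2) = (0, 0, 0, 1)
  row 0: subtract 4×row3 = (1, 0, 0, 0)
  row 1: subtract 2×row3 = (0, 1, 0, 0)

rank = 4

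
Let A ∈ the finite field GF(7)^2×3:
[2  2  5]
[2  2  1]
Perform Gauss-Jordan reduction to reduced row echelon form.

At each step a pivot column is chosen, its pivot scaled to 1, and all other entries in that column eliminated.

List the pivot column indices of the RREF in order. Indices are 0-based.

pivot columns: 0, 2

pivot(0,0)=2: scale R0 → (1, 1, 6)
  clear (1,0): R1 −= (2)R0 → (0, 0, 3)
col 1: no nonzero at/below row 1; advance.
pivot(1,2)=3: scale R1 → (0, 0, 1)
  clear (0,2): R0 −= (6)R1 → (1, 1, 0)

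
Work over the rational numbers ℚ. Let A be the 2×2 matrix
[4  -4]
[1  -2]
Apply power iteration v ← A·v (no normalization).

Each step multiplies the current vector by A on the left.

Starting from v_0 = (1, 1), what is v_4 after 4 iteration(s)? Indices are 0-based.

v_0 = (1, 1).
v_1 = A·v_0 = (0, -1).
v_2 = A·v_1 = (4, 2).
v_3 = A·v_2 = (8, 0).
v_4 = A·v_3 = (32, 8).

v_4 = (32, 8)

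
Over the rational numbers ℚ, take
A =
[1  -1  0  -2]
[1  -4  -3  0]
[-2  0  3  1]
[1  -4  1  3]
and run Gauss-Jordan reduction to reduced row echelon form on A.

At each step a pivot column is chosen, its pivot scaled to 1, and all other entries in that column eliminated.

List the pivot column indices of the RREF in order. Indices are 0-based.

pivot columns: 0, 1, 2, 3

step 1: normalize row 0 (÷1) = (1, -1, 0, -2)
  row 1: subtract 1×row0 = (0, -3, -3, 2)
  row 2: subtract -2×row0 = (0, -2, 3, -3)
  row 3: subtract 1×row0 = (0, -3, 1, 5)
step 2: normalize row 1 (÷-3) = (0, 1, 1, -2/3)
  row 0: subtract -1×row1 = (1, 0, 1, -8/3)
  row 2: subtract -2×row1 = (0, 0, 5, -13/3)
  row 3: subtract -3×row1 = (0, 0, 4, 3)
step 3: normalize row 2 (÷5) = (0, 0, 1, -13/15)
  row 0: subtract 1×row2 = (1, 0, 0, -9/5)
  row 1: subtract 1×row2 = (0, 1, 0, 1/5)
  row 3: subtract 4×row2 = (0, 0, 0, 97/15)
step 4: normalize row 3 (÷97/15) = (0, 0, 0, 1)
  row 0: subtract -9/5×row3 = (1, 0, 0, 0)
  row 1: subtract 1/5×row3 = (0, 1, 0, 0)
  row 2: subtract -13/15×row3 = (0, 0, 1, 0)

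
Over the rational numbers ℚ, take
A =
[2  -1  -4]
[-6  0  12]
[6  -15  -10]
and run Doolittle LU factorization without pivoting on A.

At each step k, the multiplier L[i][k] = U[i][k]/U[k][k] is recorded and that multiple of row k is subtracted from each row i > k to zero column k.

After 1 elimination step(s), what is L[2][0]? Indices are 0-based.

L[2][0] = 3

Step 1: pivot at (0,0) is 2.
  row1 ← row1 − (-3)·row0  ⇒  L[1][0]=-3, U row1=(0, -3, 0)
  row2 ← row2 − (3)·row0  ⇒  L[2][0]=3, U row2=(0, -12, 2)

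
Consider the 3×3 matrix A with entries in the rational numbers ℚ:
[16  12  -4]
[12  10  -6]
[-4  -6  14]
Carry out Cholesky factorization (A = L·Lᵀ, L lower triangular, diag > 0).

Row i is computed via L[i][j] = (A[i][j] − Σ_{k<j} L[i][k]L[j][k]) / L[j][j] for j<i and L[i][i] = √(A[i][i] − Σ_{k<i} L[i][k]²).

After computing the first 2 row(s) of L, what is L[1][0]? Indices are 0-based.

L[1][0] = 3

Step 1: L[0][0] = √(16) = 4.
  L[1][0] = (12) / L[0][0] = 3.
Step 2: L[1][1] = √(1) = 1.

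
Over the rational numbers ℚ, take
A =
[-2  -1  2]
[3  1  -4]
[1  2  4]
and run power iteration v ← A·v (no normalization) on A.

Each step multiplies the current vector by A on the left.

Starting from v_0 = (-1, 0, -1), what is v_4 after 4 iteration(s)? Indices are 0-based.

v_0 = (-1, 0, -1).
v_1 = A·v_0 = (0, 1, -5).
v_2 = A·v_1 = (-11, 21, -18).
v_3 = A·v_2 = (-35, 60, -41).
v_4 = A·v_3 = (-72, 119, -79).

v_4 = (-72, 119, -79)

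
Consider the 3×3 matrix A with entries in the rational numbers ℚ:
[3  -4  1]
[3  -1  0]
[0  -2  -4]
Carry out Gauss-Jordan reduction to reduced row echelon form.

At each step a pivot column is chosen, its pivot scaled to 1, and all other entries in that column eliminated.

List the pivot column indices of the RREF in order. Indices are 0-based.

pivot columns: 0, 1, 2

step 1: normalize row 0 (÷3) = (1, -4/3, 1/3)
  row 1: subtract 3×row0 = (0, 3, -1)
step 2: normalize row 1 (÷3) = (0, 1, -1/3)
  row 0: subtract -4/3×row1 = (1, 0, -1/9)
  row 2: subtract -2×row1 = (0, 0, -14/3)
step 3: normalize row 2 (÷-14/3) = (0, 0, 1)
  row 0: subtract -1/9×row2 = (1, 0, 0)
  row 1: subtract -1/3×row2 = (0, 1, 0)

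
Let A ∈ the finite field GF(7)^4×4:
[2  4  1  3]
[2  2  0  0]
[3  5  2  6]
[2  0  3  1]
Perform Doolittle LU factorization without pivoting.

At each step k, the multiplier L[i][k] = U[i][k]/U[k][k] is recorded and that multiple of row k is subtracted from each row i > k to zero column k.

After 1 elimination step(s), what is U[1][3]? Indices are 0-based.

U[1][3] = 4

Step 1: pivot at (0,0) is 2.
  row1 ← row1 − (1)·row0  ⇒  L[1][0]=1, U row1=(0, 5, 6, 4)
  row2 ← row2 − (5)·row0  ⇒  L[2][0]=5, U row2=(0, 6, 4, 5)
  row3 ← row3 − (1)·row0  ⇒  L[3][0]=1, U row3=(0, 3, 2, 5)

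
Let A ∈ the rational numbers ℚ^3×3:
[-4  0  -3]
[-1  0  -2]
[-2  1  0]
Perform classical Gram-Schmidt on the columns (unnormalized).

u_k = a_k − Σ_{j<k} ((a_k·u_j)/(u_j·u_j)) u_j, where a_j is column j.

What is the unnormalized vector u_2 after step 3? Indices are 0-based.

u_2 = (5/17, -20/17, 0)

Step 1: u_0 = a_0 = (-4, -1, -2).
Step 2: u_1 = a_1 − (-2/21)·u_0 = (-8/21, -2/21, 17/21).
Step 3: u_2 = a_2 − (2/3)·u_0 − (28/17)·u_1 = (5/17, -20/17, 0).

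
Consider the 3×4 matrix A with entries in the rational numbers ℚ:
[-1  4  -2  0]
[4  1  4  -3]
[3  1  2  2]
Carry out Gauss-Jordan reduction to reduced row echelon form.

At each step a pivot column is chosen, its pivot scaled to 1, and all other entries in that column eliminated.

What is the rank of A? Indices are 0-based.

rank = 3

[1] R0 /= -1  ⇒  (1, -4, 2, 0)
     R1 -= 4·R0  ⇒  (0, 17, -4, -3)
     R2 -= 3·R0  ⇒  (0, 13, -4, 2)
[2] R1 /= 17  ⇒  (0, 1, -4/17, -3/17)
     R0 -= -4·R1  ⇒  (1, 0, 18/17, -12/17)
     R2 -= 13·R1  ⇒  (0, 0, -16/17, 73/17)
[3] R2 /= -16/17  ⇒  (0, 0, 1, -73/16)
     R0 -= 18/17·R2  ⇒  (1, 0, 0, 33/8)
     R1 -= -4/17·R2  ⇒  (0, 1, 0, -5/4)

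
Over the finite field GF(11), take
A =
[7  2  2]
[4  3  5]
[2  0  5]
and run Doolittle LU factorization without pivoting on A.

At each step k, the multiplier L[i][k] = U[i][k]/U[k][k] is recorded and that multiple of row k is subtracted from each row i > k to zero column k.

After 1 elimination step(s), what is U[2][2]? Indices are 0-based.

U[2][2] = 6

k=0: U[0][0]=7
  eliminate (1,0): mult=10, new row 1: (0, 5, 7); set L[1][0]=10
  eliminate (2,0): mult=5, new row 2: (0, 1, 6); set L[2][0]=5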